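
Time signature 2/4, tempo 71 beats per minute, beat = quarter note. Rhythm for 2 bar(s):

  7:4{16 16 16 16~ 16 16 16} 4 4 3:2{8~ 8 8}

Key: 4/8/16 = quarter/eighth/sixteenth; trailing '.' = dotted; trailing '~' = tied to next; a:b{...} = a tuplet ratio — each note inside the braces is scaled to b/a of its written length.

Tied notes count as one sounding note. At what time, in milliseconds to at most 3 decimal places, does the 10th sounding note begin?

note 10 onset = 11/3b = 3098.592ms

1. 0.0ms @ 0 + 120.724ms (1/7)
2. 120.724ms @ 1/7 + 120.724ms (1/7)
3. 241.449ms @ 2/7 + 120.724ms (1/7)
4. 362.173ms @ 3/7 + 241.449ms (2/7)
5. 603.622ms @ 5/7 + 120.724ms (1/7)
6. 724.346ms @ 6/7 + 120.724ms (1/7)
7. 845.07ms @ 1 + 845.07ms (1)
8. 1690.141ms @ 2 + 845.07ms (1)
9. 2535.211ms @ 3 + 563.38ms (2/3)
10. 3098.592ms @ 11/3 + 281.69ms (1/3)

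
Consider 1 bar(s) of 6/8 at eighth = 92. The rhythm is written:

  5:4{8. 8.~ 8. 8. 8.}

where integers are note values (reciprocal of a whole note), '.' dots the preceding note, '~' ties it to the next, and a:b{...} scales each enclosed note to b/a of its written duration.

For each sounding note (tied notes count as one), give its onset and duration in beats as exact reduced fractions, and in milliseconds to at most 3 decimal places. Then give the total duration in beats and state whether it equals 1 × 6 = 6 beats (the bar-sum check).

1) 0.0ms=0b +782.609ms=6/5b
2) 782.609ms=6/5b +1565.217ms=12/5b
3) 2347.826ms=18/5b +782.609ms=6/5b
4) 3130.435ms=24/5b +782.609ms=6/5b
Σ=6b of 6 (92bpm 6/8) — PASS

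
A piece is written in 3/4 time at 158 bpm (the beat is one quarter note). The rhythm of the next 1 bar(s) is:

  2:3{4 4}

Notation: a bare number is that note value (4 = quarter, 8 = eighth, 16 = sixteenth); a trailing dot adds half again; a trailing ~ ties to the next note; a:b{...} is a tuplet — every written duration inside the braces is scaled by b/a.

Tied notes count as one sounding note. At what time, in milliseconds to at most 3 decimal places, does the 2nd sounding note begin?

1. 0.0ms @ 0 + 569.62ms (3/2)
2. 569.62ms @ 3/2 + 569.62ms (3/2)

note 2 onset = 3/2b = 569.62ms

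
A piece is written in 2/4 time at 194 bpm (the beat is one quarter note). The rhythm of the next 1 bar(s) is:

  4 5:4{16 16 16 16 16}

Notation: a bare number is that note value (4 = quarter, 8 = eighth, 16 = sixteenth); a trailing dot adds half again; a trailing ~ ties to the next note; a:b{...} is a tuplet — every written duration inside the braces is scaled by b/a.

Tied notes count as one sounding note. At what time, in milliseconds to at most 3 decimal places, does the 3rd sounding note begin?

note 3 onset = 6/5b = 371.134ms

1. 0.0ms @ 0 + 309.278ms (1)
2. 309.278ms @ 1 + 61.856ms (1/5)
3. 371.134ms @ 6/5 + 61.856ms (1/5)
4. 432.99ms @ 7/5 + 61.856ms (1/5)
5. 494.845ms @ 8/5 + 61.856ms (1/5)
6. 556.701ms @ 9/5 + 61.856ms (1/5)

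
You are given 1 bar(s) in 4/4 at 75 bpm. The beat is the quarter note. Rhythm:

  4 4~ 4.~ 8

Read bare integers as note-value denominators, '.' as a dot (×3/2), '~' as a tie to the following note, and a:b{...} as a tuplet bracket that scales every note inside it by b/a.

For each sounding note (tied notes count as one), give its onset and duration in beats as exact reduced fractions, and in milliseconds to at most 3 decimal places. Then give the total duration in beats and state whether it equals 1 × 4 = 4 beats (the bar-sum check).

1) 0.0ms=0b +800.0ms=1b
2) 800.0ms=1b +2400.0ms=3b
Σ=4b of 4 (75bpm 4/4) — PASS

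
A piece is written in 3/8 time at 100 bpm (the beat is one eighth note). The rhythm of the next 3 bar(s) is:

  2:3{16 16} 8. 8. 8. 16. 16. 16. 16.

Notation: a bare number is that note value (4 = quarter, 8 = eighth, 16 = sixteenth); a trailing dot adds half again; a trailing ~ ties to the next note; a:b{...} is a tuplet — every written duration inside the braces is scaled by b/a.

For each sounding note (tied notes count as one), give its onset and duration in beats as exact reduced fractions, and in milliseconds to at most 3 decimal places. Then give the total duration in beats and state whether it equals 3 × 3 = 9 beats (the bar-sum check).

1) 0.0ms=0b +450.0ms=3/4b
2) 450.0ms=3/4b +450.0ms=3/4b
3) 900.0ms=3/2b +900.0ms=3/2b
4) 1800.0ms=3b +900.0ms=3/2b
5) 2700.0ms=9/2b +900.0ms=3/2b
6) 3600.0ms=6b +450.0ms=3/4b
7) 4050.0ms=27/4b +450.0ms=3/4b
8) 4500.0ms=15/2b +450.0ms=3/4b
9) 4950.0ms=33/4b +450.0ms=3/4b
Σ=9b of 9 (100bpm 3/8) — PASS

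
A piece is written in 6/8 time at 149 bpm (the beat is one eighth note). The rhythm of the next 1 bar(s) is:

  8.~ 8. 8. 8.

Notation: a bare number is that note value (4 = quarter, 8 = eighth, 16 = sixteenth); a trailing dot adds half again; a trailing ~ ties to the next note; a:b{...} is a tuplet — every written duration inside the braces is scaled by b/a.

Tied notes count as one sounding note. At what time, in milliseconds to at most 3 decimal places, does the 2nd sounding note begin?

1. 0.0ms @ 0 + 1208.054ms (3)
2. 1208.054ms @ 3 + 604.027ms (3/2)
3. 1812.081ms @ 9/2 + 604.027ms (3/2)

note 2 onset = 3b = 1208.054ms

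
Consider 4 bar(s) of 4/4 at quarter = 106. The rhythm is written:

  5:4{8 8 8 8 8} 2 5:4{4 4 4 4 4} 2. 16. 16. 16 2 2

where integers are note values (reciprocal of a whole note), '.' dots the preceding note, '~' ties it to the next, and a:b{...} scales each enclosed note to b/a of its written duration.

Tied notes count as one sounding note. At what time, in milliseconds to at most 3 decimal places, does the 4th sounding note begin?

1. 0.0ms @ 0 + 226.415ms (2/5)
2. 226.415ms @ 2/5 + 226.415ms (2/5)
3. 452.83ms @ 4/5 + 226.415ms (2/5)
4. 679.245ms @ 6/5 + 226.415ms (2/5)
5. 905.66ms @ 8/5 + 226.415ms (2/5)
6. 1132.075ms @ 2 + 1132.075ms (2)
7. 2264.151ms @ 4 + 452.83ms (4/5)
8. 2716.981ms @ 24/5 + 452.83ms (4/5)
9. 3169.811ms @ 28/5 + 452.83ms (4/5)
10. 3622.642ms @ 32/5 + 452.83ms (4/5)
11. 4075.472ms @ 36/5 + 452.83ms (4/5)
12. 4528.302ms @ 8 + 1698.113ms (3)
13. 6226.415ms @ 11 + 212.264ms (3/8)
14. 6438.679ms @ 91/8 + 212.264ms (3/8)
15. 6650.943ms @ 47/4 + 141.509ms (1/4)
16. 6792.453ms @ 12 + 1132.075ms (2)
17. 7924.528ms @ 14 + 1132.075ms (2)

note 4 onset = 6/5b = 679.245ms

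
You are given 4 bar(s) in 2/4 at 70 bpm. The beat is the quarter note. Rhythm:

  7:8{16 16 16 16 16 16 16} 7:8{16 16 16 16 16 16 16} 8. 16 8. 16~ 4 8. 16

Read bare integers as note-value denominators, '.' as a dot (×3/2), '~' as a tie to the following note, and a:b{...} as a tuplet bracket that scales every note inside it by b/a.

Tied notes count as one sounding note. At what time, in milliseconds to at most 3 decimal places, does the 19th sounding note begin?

1. 0.0ms @ 0 + 244.898ms (2/7)
2. 244.898ms @ 2/7 + 244.898ms (2/7)
3. 489.796ms @ 4/7 + 244.898ms (2/7)
4. 734.694ms @ 6/7 + 244.898ms (2/7)
5. 979.592ms @ 8/7 + 244.898ms (2/7)
6. 1224.49ms @ 10/7 + 244.898ms (2/7)
7. 1469.388ms @ 12/7 + 244.898ms (2/7)
8. 1714.286ms @ 2 + 244.898ms (2/7)
9. 1959.184ms @ 16/7 + 244.898ms (2/7)
10. 2204.082ms @ 18/7 + 244.898ms (2/7)
11. 2448.98ms @ 20/7 + 244.898ms (2/7)
12. 2693.878ms @ 22/7 + 244.898ms (2/7)
13. 2938.776ms @ 24/7 + 244.898ms (2/7)
14. 3183.673ms @ 26/7 + 244.898ms (2/7)
15. 3428.571ms @ 4 + 642.857ms (3/4)
16. 4071.429ms @ 19/4 + 214.286ms (1/4)
17. 4285.714ms @ 5 + 642.857ms (3/4)
18. 4928.571ms @ 23/4 + 1071.429ms (5/4)
19. 6000.0ms @ 7 + 642.857ms (3/4)
20. 6642.857ms @ 31/4 + 214.286ms (1/4)

note 19 onset = 7b = 6000.0ms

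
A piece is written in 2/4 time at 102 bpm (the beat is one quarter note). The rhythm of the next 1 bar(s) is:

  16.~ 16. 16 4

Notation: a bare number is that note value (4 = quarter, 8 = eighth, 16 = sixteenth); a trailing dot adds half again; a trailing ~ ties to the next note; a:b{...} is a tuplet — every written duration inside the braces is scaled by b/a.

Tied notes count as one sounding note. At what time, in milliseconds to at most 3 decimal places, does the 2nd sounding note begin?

1. 0.0ms @ 0 + 441.176ms (3/4)
2. 441.176ms @ 3/4 + 147.059ms (1/4)
3. 588.235ms @ 1 + 588.235ms (1)

note 2 onset = 3/4b = 441.176ms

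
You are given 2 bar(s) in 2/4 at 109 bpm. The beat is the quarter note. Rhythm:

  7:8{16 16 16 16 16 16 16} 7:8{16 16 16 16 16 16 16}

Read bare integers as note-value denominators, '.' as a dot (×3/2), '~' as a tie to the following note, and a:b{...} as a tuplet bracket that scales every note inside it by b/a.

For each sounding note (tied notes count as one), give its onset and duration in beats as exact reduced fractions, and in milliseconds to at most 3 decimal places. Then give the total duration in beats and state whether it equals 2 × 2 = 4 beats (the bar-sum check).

1) 0.0ms=0b +157.274ms=2/7b
2) 157.274ms=2/7b +157.274ms=2/7b
3) 314.548ms=4/7b +157.274ms=2/7b
4) 471.822ms=6/7b +157.274ms=2/7b
5) 629.096ms=8/7b +157.274ms=2/7b
6) 786.37ms=10/7b +157.274ms=2/7b
7) 943.644ms=12/7b +157.274ms=2/7b
8) 1100.917ms=2b +157.274ms=2/7b
9) 1258.191ms=16/7b +157.274ms=2/7b
10) 1415.465ms=18/7b +157.274ms=2/7b
11) 1572.739ms=20/7b +157.274ms=2/7b
12) 1730.013ms=22/7b +157.274ms=2/7b
13) 1887.287ms=24/7b +157.274ms=2/7b
14) 2044.561ms=26/7b +157.274ms=2/7b
Σ=4b of 4 (109bpm 2/4) — PASS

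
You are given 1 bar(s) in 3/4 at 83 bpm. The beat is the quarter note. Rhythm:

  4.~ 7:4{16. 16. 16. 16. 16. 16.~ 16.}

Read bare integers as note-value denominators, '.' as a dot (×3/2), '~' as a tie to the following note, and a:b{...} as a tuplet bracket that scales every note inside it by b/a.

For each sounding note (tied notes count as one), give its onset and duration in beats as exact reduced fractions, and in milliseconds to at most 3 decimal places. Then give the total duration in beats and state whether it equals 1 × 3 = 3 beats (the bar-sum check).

1) 0.0ms=0b +1239.243ms=12/7b
2) 1239.243ms=12/7b +154.905ms=3/14b
3) 1394.148ms=27/14b +154.905ms=3/14b
4) 1549.053ms=15/7b +154.905ms=3/14b
5) 1703.959ms=33/14b +154.905ms=3/14b
6) 1858.864ms=18/7b +309.811ms=3/7b
Σ=3b of 3 (83bpm 3/4) — PASS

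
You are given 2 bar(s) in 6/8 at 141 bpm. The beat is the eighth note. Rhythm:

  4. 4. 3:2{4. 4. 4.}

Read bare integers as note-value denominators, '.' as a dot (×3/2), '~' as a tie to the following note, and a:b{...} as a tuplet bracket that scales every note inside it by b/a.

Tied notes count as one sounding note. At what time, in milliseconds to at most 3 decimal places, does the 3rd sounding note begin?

note 3 onset = 6b = 2553.191ms

1. 0.0ms @ 0 + 1276.596ms (3)
2. 1276.596ms @ 3 + 1276.596ms (3)
3. 2553.191ms @ 6 + 851.064ms (2)
4. 3404.255ms @ 8 + 851.064ms (2)
5. 4255.319ms @ 10 + 851.064ms (2)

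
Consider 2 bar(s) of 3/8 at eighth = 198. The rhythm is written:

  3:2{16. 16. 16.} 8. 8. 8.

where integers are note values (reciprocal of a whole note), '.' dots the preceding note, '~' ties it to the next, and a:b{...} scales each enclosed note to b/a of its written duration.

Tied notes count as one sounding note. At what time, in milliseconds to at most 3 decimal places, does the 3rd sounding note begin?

1. 0.0ms @ 0 + 151.515ms (1/2)
2. 151.515ms @ 1/2 + 151.515ms (1/2)
3. 303.03ms @ 1 + 151.515ms (1/2)
4. 454.545ms @ 3/2 + 454.545ms (3/2)
5. 909.091ms @ 3 + 454.545ms (3/2)
6. 1363.636ms @ 9/2 + 454.545ms (3/2)

note 3 onset = 1b = 303.03ms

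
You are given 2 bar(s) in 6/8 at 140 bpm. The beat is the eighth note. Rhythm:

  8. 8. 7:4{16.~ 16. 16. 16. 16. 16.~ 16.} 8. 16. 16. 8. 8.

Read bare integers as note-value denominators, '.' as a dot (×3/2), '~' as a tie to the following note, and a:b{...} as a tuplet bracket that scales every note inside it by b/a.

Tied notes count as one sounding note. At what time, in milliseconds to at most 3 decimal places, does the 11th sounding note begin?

note 11 onset = 9b = 3857.143ms

1. 0.0ms @ 0 + 642.857ms (3/2)
2. 642.857ms @ 3/2 + 642.857ms (3/2)
3. 1285.714ms @ 3 + 367.347ms (6/7)
4. 1653.061ms @ 27/7 + 183.673ms (3/7)
5. 1836.735ms @ 30/7 + 183.673ms (3/7)
6. 2020.408ms @ 33/7 + 183.673ms (3/7)
7. 2204.082ms @ 36/7 + 367.347ms (6/7)
8. 2571.429ms @ 6 + 642.857ms (3/2)
9. 3214.286ms @ 15/2 + 321.429ms (3/4)
10. 3535.714ms @ 33/4 + 321.429ms (3/4)
11. 3857.143ms @ 9 + 642.857ms (3/2)
12. 4500.0ms @ 21/2 + 642.857ms (3/2)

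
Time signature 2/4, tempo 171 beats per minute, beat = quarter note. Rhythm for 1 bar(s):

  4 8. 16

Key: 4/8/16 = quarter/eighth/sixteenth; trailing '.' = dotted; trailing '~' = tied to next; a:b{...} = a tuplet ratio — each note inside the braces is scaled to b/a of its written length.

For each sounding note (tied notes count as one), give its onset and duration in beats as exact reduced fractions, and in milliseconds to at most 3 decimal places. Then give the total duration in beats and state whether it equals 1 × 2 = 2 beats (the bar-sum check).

1) 0.0ms=0b +350.877ms=1b
2) 350.877ms=1b +263.158ms=3/4b
3) 614.035ms=7/4b +87.719ms=1/4b
Σ=2b of 2 (171bpm 2/4) — PASS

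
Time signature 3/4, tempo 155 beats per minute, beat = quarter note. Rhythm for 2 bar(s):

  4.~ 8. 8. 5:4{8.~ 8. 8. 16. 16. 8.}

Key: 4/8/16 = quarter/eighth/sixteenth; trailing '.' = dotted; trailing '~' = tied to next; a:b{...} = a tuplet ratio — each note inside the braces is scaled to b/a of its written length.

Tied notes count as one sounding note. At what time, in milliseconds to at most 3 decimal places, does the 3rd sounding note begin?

1. 0.0ms @ 0 + 870.968ms (9/4)
2. 870.968ms @ 9/4 + 290.323ms (3/4)
3. 1161.29ms @ 3 + 464.516ms (6/5)
4. 1625.806ms @ 21/5 + 232.258ms (3/5)
5. 1858.065ms @ 24/5 + 116.129ms (3/10)
6. 1974.194ms @ 51/10 + 116.129ms (3/10)
7. 2090.323ms @ 27/5 + 232.258ms (3/5)

note 3 onset = 3b = 1161.29ms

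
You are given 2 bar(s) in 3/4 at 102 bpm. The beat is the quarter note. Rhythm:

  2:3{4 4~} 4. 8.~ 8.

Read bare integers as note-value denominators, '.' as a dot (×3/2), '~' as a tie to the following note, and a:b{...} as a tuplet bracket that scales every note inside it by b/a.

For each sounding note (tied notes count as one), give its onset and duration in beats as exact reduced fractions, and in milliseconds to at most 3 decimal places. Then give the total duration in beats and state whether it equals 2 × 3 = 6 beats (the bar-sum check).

1) 0.0ms=0b +882.353ms=3/2b
2) 882.353ms=3/2b +1764.706ms=3b
3) 2647.059ms=9/2b +882.353ms=3/2b
Σ=6b of 6 (102bpm 3/4) — PASS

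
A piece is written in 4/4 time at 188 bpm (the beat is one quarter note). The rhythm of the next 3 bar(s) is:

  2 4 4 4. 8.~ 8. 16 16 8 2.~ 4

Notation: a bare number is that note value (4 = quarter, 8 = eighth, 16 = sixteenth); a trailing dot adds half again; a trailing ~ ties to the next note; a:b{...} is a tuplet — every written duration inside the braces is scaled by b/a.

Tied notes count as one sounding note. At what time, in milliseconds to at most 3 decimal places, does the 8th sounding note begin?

1. 0.0ms @ 0 + 638.298ms (2)
2. 638.298ms @ 2 + 319.149ms (1)
3. 957.447ms @ 3 + 319.149ms (1)
4. 1276.596ms @ 4 + 478.723ms (3/2)
5. 1755.319ms @ 11/2 + 478.723ms (3/2)
6. 2234.043ms @ 7 + 79.787ms (1/4)
7. 2313.83ms @ 29/4 + 79.787ms (1/4)
8. 2393.617ms @ 15/2 + 159.574ms (1/2)
9. 2553.191ms @ 8 + 1276.596ms (4)

note 8 onset = 15/2b = 2393.617ms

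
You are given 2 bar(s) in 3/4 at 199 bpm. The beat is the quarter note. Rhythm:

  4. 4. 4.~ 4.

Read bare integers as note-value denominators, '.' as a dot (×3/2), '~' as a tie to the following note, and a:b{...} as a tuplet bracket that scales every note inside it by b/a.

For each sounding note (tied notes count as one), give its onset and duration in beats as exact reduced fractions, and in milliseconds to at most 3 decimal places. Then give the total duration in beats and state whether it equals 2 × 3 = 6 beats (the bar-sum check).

1) 0.0ms=0b +452.261ms=3/2b
2) 452.261ms=3/2b +452.261ms=3/2b
3) 904.523ms=3b +904.523ms=3b
Σ=6b of 6 (199bpm 3/4) — PASS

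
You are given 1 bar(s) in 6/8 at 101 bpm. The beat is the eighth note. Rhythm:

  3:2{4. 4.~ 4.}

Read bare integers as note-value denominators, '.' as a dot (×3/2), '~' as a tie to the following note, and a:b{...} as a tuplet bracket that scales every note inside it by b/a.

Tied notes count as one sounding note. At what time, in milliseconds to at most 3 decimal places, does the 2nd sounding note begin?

1. 0.0ms @ 0 + 1188.119ms (2)
2. 1188.119ms @ 2 + 2376.238ms (4)

note 2 onset = 2b = 1188.119ms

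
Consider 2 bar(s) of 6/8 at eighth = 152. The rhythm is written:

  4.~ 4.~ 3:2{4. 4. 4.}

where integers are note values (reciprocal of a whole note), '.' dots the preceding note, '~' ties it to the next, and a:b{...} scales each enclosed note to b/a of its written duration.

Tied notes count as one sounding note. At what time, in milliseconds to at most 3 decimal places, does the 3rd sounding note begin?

1. 0.0ms @ 0 + 3157.895ms (8)
2. 3157.895ms @ 8 + 789.474ms (2)
3. 3947.368ms @ 10 + 789.474ms (2)

note 3 onset = 10b = 3947.368ms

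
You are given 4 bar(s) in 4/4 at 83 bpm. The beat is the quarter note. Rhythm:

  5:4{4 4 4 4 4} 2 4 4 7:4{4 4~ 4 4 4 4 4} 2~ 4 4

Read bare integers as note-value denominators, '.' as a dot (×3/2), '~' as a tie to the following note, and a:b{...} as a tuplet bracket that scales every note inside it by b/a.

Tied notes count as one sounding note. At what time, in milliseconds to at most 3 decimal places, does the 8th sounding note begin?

1. 0.0ms @ 0 + 578.313ms (4/5)
2. 578.313ms @ 4/5 + 578.313ms (4/5)
3. 1156.627ms @ 8/5 + 578.313ms (4/5)
4. 1734.94ms @ 12/5 + 578.313ms (4/5)
5. 2313.253ms @ 16/5 + 578.313ms (4/5)
6. 2891.566ms @ 4 + 1445.783ms (2)
7. 4337.349ms @ 6 + 722.892ms (1)
8. 5060.241ms @ 7 + 722.892ms (1)
9. 5783.133ms @ 8 + 413.081ms (4/7)
10. 6196.213ms @ 60/7 + 826.162ms (8/7)
11. 7022.375ms @ 68/7 + 413.081ms (4/7)
12. 7435.456ms @ 72/7 + 413.081ms (4/7)
13. 7848.537ms @ 76/7 + 413.081ms (4/7)
14. 8261.618ms @ 80/7 + 413.081ms (4/7)
15. 8674.699ms @ 12 + 2168.675ms (3)
16. 10843.373ms @ 15 + 722.892ms (1)

note 8 onset = 7b = 5060.241ms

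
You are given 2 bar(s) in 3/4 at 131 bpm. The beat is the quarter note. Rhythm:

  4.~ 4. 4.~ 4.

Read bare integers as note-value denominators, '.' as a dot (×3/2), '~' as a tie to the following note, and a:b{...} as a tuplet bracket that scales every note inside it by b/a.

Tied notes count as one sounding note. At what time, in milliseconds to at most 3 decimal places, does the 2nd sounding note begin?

1. 0.0ms @ 0 + 1374.046ms (3)
2. 1374.046ms @ 3 + 1374.046ms (3)

note 2 onset = 3b = 1374.046ms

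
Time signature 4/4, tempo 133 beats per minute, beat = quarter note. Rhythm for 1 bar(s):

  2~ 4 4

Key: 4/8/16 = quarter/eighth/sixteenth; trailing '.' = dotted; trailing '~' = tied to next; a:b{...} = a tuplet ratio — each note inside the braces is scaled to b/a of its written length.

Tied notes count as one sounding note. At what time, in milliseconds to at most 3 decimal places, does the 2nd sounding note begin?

note 2 onset = 3b = 1353.383ms

1. 0.0ms @ 0 + 1353.383ms (3)
2. 1353.383ms @ 3 + 451.128ms (1)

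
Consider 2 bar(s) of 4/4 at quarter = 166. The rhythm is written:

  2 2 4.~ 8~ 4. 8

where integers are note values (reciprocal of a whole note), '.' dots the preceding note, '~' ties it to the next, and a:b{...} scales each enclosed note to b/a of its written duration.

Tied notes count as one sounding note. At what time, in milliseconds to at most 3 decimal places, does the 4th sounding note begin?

note 4 onset = 15/2b = 2710.843ms

1. 0.0ms @ 0 + 722.892ms (2)
2. 722.892ms @ 2 + 722.892ms (2)
3. 1445.783ms @ 4 + 1265.06ms (7/2)
4. 2710.843ms @ 15/2 + 180.723ms (1/2)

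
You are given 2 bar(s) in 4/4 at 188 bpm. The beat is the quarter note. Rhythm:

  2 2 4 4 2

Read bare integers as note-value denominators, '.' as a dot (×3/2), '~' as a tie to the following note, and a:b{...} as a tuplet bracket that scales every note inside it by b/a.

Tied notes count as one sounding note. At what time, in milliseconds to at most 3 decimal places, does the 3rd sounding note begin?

note 3 onset = 4b = 1276.596ms

1. 0.0ms @ 0 + 638.298ms (2)
2. 638.298ms @ 2 + 638.298ms (2)
3. 1276.596ms @ 4 + 319.149ms (1)
4. 1595.745ms @ 5 + 319.149ms (1)
5. 1914.894ms @ 6 + 638.298ms (2)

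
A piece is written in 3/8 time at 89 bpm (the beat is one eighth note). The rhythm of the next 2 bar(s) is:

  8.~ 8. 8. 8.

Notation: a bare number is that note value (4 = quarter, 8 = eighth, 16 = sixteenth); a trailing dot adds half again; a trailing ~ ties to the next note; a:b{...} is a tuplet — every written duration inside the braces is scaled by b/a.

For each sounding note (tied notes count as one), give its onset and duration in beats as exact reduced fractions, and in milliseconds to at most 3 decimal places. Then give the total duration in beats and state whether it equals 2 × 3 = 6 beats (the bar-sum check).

1) 0.0ms=0b +2022.472ms=3b
2) 2022.472ms=3b +1011.236ms=3/2b
3) 3033.708ms=9/2b +1011.236ms=3/2b
Σ=6b of 6 (89bpm 3/8) — PASS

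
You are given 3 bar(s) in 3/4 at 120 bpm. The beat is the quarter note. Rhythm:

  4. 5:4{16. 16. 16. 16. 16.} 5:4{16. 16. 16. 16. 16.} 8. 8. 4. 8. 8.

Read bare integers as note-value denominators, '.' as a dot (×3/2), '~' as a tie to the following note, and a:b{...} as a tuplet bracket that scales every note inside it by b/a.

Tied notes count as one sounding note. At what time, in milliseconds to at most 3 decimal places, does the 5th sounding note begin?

note 5 onset = 12/5b = 1200.0ms

1. 0.0ms @ 0 + 750.0ms (3/2)
2. 750.0ms @ 3/2 + 150.0ms (3/10)
3. 900.0ms @ 9/5 + 150.0ms (3/10)
4. 1050.0ms @ 21/10 + 150.0ms (3/10)
5. 1200.0ms @ 12/5 + 150.0ms (3/10)
6. 1350.0ms @ 27/10 + 150.0ms (3/10)
7. 1500.0ms @ 3 + 150.0ms (3/10)
8. 1650.0ms @ 33/10 + 150.0ms (3/10)
9. 1800.0ms @ 18/5 + 150.0ms (3/10)
10. 1950.0ms @ 39/10 + 150.0ms (3/10)
11. 2100.0ms @ 21/5 + 150.0ms (3/10)
12. 2250.0ms @ 9/2 + 375.0ms (3/4)
13. 2625.0ms @ 21/4 + 375.0ms (3/4)
14. 3000.0ms @ 6 + 750.0ms (3/2)
15. 3750.0ms @ 15/2 + 375.0ms (3/4)
16. 4125.0ms @ 33/4 + 375.0ms (3/4)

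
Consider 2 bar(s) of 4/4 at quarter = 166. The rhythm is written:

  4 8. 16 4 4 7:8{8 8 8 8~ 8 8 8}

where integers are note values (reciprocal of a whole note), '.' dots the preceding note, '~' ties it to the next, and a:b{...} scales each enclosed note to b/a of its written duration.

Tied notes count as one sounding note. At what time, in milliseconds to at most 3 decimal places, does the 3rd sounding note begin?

1. 0.0ms @ 0 + 361.446ms (1)
2. 361.446ms @ 1 + 271.084ms (3/4)
3. 632.53ms @ 7/4 + 90.361ms (1/4)
4. 722.892ms @ 2 + 361.446ms (1)
5. 1084.337ms @ 3 + 361.446ms (1)
6. 1445.783ms @ 4 + 206.54ms (4/7)
7. 1652.324ms @ 32/7 + 206.54ms (4/7)
8. 1858.864ms @ 36/7 + 206.54ms (4/7)
9. 2065.404ms @ 40/7 + 413.081ms (8/7)
10. 2478.485ms @ 48/7 + 206.54ms (4/7)
11. 2685.026ms @ 52/7 + 206.54ms (4/7)

note 3 onset = 7/4b = 632.53ms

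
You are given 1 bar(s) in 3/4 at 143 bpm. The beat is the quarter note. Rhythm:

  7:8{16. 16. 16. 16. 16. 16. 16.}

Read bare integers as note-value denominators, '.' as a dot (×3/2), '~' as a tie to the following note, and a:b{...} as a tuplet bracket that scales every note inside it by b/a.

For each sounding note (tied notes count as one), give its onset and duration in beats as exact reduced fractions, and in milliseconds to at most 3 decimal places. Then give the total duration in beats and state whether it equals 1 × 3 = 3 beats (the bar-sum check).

1) 0.0ms=0b +179.82ms=3/7b
2) 179.82ms=3/7b +179.82ms=3/7b
3) 359.64ms=6/7b +179.82ms=3/7b
4) 539.461ms=9/7b +179.82ms=3/7b
5) 719.281ms=12/7b +179.82ms=3/7b
6) 899.101ms=15/7b +179.82ms=3/7b
7) 1078.921ms=18/7b +179.82ms=3/7b
Σ=3b of 3 (143bpm 3/4) — PASS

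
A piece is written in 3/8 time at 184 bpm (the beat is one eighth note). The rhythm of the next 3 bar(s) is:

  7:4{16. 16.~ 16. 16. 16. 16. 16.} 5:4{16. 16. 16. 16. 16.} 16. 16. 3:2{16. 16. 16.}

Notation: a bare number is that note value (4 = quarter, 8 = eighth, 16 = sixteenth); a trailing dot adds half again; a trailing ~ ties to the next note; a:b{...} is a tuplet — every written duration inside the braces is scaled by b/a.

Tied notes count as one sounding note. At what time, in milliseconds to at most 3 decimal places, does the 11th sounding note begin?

note 11 onset = 27/5b = 1760.87ms

1. 0.0ms @ 0 + 139.752ms (3/7)
2. 139.752ms @ 3/7 + 279.503ms (6/7)
3. 419.255ms @ 9/7 + 139.752ms (3/7)
4. 559.006ms @ 12/7 + 139.752ms (3/7)
5. 698.758ms @ 15/7 + 139.752ms (3/7)
6. 838.509ms @ 18/7 + 139.752ms (3/7)
7. 978.261ms @ 3 + 195.652ms (3/5)
8. 1173.913ms @ 18/5 + 195.652ms (3/5)
9. 1369.565ms @ 21/5 + 195.652ms (3/5)
10. 1565.217ms @ 24/5 + 195.652ms (3/5)
11. 1760.87ms @ 27/5 + 195.652ms (3/5)
12. 1956.522ms @ 6 + 244.565ms (3/4)
13. 2201.087ms @ 27/4 + 244.565ms (3/4)
14. 2445.652ms @ 15/2 + 163.043ms (1/2)
15. 2608.696ms @ 8 + 163.043ms (1/2)
16. 2771.739ms @ 17/2 + 163.043ms (1/2)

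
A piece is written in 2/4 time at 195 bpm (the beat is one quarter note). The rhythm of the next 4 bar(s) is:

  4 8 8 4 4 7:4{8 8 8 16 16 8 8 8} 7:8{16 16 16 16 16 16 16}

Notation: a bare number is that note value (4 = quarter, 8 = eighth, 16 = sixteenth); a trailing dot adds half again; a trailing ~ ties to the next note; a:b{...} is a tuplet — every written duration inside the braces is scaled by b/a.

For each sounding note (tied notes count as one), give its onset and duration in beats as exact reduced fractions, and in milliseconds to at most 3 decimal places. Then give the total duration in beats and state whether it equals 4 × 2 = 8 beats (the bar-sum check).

1) 0.0ms=0b +307.692ms=1b
2) 307.692ms=1b +153.846ms=1/2b
3) 461.538ms=3/2b +153.846ms=1/2b
4) 615.385ms=2b +307.692ms=1b
5) 923.077ms=3b +307.692ms=1b
6) 1230.769ms=4b +87.912ms=2/7b
7) 1318.681ms=30/7b +87.912ms=2/7b
8) 1406.593ms=32/7b +87.912ms=2/7b
9) 1494.505ms=34/7b +43.956ms=1/7b
10) 1538.462ms=5b +43.956ms=1/7b
11) 1582.418ms=36/7b +87.912ms=2/7b
12) 1670.33ms=38/7b +87.912ms=2/7b
13) 1758.242ms=40/7b +87.912ms=2/7b
14) 1846.154ms=6b +87.912ms=2/7b
15) 1934.066ms=44/7b +87.912ms=2/7b
16) 2021.978ms=46/7b +87.912ms=2/7b
17) 2109.89ms=48/7b +87.912ms=2/7b
18) 2197.802ms=50/7b +87.912ms=2/7b
19) 2285.714ms=52/7b +87.912ms=2/7b
20) 2373.626ms=54/7b +87.912ms=2/7b
Σ=8b of 8 (195bpm 2/4) — PASS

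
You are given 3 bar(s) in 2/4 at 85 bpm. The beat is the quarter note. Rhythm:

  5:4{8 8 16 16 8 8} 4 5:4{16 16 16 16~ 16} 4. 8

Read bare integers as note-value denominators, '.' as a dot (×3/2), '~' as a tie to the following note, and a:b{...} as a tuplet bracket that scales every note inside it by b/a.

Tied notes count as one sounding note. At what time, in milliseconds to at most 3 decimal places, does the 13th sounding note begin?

note 13 onset = 11/2b = 3882.353ms

1. 0.0ms @ 0 + 282.353ms (2/5)
2. 282.353ms @ 2/5 + 282.353ms (2/5)
3. 564.706ms @ 4/5 + 141.176ms (1/5)
4. 705.882ms @ 1 + 141.176ms (1/5)
5. 847.059ms @ 6/5 + 282.353ms (2/5)
6. 1129.412ms @ 8/5 + 282.353ms (2/5)
7. 1411.765ms @ 2 + 705.882ms (1)
8. 2117.647ms @ 3 + 141.176ms (1/5)
9. 2258.824ms @ 16/5 + 141.176ms (1/5)
10. 2400.0ms @ 17/5 + 141.176ms (1/5)
11. 2541.176ms @ 18/5 + 282.353ms (2/5)
12. 2823.529ms @ 4 + 1058.824ms (3/2)
13. 3882.353ms @ 11/2 + 352.941ms (1/2)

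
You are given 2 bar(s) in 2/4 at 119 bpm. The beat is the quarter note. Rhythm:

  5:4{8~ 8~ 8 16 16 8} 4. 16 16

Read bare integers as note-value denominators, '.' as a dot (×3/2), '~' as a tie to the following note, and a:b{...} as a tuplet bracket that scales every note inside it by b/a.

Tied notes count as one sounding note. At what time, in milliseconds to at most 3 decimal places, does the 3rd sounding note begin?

1. 0.0ms @ 0 + 605.042ms (6/5)
2. 605.042ms @ 6/5 + 100.84ms (1/5)
3. 705.882ms @ 7/5 + 100.84ms (1/5)
4. 806.723ms @ 8/5 + 201.681ms (2/5)
5. 1008.403ms @ 2 + 756.303ms (3/2)
6. 1764.706ms @ 7/2 + 126.05ms (1/4)
7. 1890.756ms @ 15/4 + 126.05ms (1/4)

note 3 onset = 7/5b = 705.882ms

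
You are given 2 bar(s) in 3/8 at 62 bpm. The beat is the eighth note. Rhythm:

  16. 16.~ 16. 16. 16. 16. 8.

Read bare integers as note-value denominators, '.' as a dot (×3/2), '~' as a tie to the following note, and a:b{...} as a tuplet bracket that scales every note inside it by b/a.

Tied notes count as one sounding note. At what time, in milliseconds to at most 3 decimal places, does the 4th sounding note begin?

1. 0.0ms @ 0 + 725.806ms (3/4)
2. 725.806ms @ 3/4 + 1451.613ms (3/2)
3. 2177.419ms @ 9/4 + 725.806ms (3/4)
4. 2903.226ms @ 3 + 725.806ms (3/4)
5. 3629.032ms @ 15/4 + 725.806ms (3/4)
6. 4354.839ms @ 9/2 + 1451.613ms (3/2)

note 4 onset = 3b = 2903.226ms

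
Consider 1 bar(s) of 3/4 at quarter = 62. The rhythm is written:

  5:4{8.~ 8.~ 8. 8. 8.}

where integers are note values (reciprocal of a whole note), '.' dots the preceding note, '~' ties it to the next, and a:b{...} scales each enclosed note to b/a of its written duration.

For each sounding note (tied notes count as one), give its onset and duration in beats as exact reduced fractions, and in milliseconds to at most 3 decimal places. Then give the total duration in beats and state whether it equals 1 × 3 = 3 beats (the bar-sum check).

1) 0.0ms=0b +1741.935ms=9/5b
2) 1741.935ms=9/5b +580.645ms=3/5b
3) 2322.581ms=12/5b +580.645ms=3/5b
Σ=3b of 3 (62bpm 3/4) — PASS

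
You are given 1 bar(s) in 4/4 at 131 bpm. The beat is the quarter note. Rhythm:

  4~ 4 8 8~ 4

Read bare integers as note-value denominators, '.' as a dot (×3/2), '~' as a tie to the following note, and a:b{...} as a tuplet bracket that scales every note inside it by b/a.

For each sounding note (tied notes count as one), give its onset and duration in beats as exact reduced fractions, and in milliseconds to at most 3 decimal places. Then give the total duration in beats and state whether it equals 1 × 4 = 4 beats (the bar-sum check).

1) 0.0ms=0b +916.031ms=2b
2) 916.031ms=2b +229.008ms=1/2b
3) 1145.038ms=5/2b +687.023ms=3/2b
Σ=4b of 4 (131bpm 4/4) — PASS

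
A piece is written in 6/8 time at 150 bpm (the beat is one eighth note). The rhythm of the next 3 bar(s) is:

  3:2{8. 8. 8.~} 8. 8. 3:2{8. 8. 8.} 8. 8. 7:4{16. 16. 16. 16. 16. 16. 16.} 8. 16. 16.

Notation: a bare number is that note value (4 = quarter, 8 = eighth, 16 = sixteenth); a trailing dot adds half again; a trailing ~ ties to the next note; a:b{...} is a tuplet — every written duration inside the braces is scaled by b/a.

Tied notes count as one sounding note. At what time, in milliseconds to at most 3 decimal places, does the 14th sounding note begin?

note 14 onset = 96/7b = 5485.714ms

1. 0.0ms @ 0 + 400.0ms (1)
2. 400.0ms @ 1 + 400.0ms (1)
3. 800.0ms @ 2 + 1000.0ms (5/2)
4. 1800.0ms @ 9/2 + 600.0ms (3/2)
5. 2400.0ms @ 6 + 400.0ms (1)
6. 2800.0ms @ 7 + 400.0ms (1)
7. 3200.0ms @ 8 + 400.0ms (1)
8. 3600.0ms @ 9 + 600.0ms (3/2)
9. 4200.0ms @ 21/2 + 600.0ms (3/2)
10. 4800.0ms @ 12 + 171.429ms (3/7)
11. 4971.429ms @ 87/7 + 171.429ms (3/7)
12. 5142.857ms @ 90/7 + 171.429ms (3/7)
13. 5314.286ms @ 93/7 + 171.429ms (3/7)
14. 5485.714ms @ 96/7 + 171.429ms (3/7)
15. 5657.143ms @ 99/7 + 171.429ms (3/7)
16. 5828.571ms @ 102/7 + 171.429ms (3/7)
17. 6000.0ms @ 15 + 600.0ms (3/2)
18. 6600.0ms @ 33/2 + 300.0ms (3/4)
19. 6900.0ms @ 69/4 + 300.0ms (3/4)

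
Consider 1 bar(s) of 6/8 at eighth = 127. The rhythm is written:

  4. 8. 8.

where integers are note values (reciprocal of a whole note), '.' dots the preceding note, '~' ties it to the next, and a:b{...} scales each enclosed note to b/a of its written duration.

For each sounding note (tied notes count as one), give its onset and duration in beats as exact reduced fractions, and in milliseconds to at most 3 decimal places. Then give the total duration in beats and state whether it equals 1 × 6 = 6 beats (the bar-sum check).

1) 0.0ms=0b +1417.323ms=3b
2) 1417.323ms=3b +708.661ms=3/2b
3) 2125.984ms=9/2b +708.661ms=3/2b
Σ=6b of 6 (127bpm 6/8) — PASS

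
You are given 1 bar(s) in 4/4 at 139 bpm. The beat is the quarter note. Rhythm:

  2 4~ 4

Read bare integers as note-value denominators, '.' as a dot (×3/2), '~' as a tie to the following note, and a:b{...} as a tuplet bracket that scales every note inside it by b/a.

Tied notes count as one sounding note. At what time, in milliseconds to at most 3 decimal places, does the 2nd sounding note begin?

note 2 onset = 2b = 863.309ms

1. 0.0ms @ 0 + 863.309ms (2)
2. 863.309ms @ 2 + 863.309ms (2)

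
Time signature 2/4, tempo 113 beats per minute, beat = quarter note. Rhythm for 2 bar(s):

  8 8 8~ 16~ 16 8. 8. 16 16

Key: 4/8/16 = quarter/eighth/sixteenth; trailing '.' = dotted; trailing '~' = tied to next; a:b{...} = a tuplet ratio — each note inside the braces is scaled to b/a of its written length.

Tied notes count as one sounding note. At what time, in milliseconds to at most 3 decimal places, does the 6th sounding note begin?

1. 0.0ms @ 0 + 265.487ms (1/2)
2. 265.487ms @ 1/2 + 265.487ms (1/2)
3. 530.973ms @ 1 + 530.973ms (1)
4. 1061.947ms @ 2 + 398.23ms (3/4)
5. 1460.177ms @ 11/4 + 398.23ms (3/4)
6. 1858.407ms @ 7/2 + 132.743ms (1/4)
7. 1991.15ms @ 15/4 + 132.743ms (1/4)

note 6 onset = 7/2b = 1858.407ms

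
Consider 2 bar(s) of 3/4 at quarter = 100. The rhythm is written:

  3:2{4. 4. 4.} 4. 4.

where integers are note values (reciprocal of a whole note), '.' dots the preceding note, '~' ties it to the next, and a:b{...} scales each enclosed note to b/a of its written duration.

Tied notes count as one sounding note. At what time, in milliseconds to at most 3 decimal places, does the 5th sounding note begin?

1. 0.0ms @ 0 + 600.0ms (1)
2. 600.0ms @ 1 + 600.0ms (1)
3. 1200.0ms @ 2 + 600.0ms (1)
4. 1800.0ms @ 3 + 900.0ms (3/2)
5. 2700.0ms @ 9/2 + 900.0ms (3/2)

note 5 onset = 9/2b = 2700.0ms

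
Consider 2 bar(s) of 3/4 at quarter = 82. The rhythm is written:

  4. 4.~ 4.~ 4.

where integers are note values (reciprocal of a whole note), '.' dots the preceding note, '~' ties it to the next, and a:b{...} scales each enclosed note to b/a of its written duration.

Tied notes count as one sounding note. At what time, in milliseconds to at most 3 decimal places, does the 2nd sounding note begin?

note 2 onset = 3/2b = 1097.561ms

1. 0.0ms @ 0 + 1097.561ms (3/2)
2. 1097.561ms @ 3/2 + 3292.683ms (9/2)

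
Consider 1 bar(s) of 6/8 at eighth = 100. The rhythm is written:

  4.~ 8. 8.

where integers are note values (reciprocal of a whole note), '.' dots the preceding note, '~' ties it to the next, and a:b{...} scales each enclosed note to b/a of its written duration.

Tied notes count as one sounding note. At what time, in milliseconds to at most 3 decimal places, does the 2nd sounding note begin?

1. 0.0ms @ 0 + 2700.0ms (9/2)
2. 2700.0ms @ 9/2 + 900.0ms (3/2)

note 2 onset = 9/2b = 2700.0ms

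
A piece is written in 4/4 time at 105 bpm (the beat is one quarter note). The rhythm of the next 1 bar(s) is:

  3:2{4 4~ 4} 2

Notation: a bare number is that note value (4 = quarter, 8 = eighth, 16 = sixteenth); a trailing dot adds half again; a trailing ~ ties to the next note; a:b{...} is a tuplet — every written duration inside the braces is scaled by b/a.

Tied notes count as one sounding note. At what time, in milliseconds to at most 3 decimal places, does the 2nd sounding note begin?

note 2 onset = 2/3b = 380.952ms

1. 0.0ms @ 0 + 380.952ms (2/3)
2. 380.952ms @ 2/3 + 761.905ms (4/3)
3. 1142.857ms @ 2 + 1142.857ms (2)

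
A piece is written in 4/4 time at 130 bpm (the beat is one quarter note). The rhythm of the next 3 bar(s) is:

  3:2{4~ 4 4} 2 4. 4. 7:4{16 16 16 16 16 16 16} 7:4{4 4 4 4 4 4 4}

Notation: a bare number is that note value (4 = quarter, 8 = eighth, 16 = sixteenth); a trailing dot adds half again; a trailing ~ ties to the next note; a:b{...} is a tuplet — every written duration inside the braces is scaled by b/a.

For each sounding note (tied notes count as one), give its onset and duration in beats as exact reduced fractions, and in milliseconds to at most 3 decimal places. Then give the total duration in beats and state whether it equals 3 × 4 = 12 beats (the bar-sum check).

1) 0.0ms=0b +615.385ms=4/3b
2) 615.385ms=4/3b +307.692ms=2/3b
3) 923.077ms=2b +923.077ms=2b
4) 1846.154ms=4b +692.308ms=3/2b
5) 2538.462ms=11/2b +692.308ms=3/2b
6) 3230.769ms=7b +65.934ms=1/7b
7) 3296.703ms=50/7b +65.934ms=1/7b
8) 3362.637ms=51/7b +65.934ms=1/7b
9) 3428.571ms=52/7b +65.934ms=1/7b
10) 3494.505ms=53/7b +65.934ms=1/7b
11) 3560.44ms=54/7b +65.934ms=1/7b
12) 3626.374ms=55/7b +65.934ms=1/7b
13) 3692.308ms=8b +263.736ms=4/7b
14) 3956.044ms=60/7b +263.736ms=4/7b
15) 4219.78ms=64/7b +263.736ms=4/7b
16) 4483.516ms=68/7b +263.736ms=4/7b
17) 4747.253ms=72/7b +263.736ms=4/7b
18) 5010.989ms=76/7b +263.736ms=4/7b
19) 5274.725ms=80/7b +263.736ms=4/7b
Σ=12b of 12 (130bpm 4/4) — PASS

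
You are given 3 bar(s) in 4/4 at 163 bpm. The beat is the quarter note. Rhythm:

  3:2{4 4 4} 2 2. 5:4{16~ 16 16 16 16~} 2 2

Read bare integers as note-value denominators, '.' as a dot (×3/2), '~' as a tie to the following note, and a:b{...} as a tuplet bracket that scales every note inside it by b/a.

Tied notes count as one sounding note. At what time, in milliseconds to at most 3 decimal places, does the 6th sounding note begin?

1. 0.0ms @ 0 + 245.399ms (2/3)
2. 245.399ms @ 2/3 + 245.399ms (2/3)
3. 490.798ms @ 4/3 + 245.399ms (2/3)
4. 736.196ms @ 2 + 736.196ms (2)
5. 1472.393ms @ 4 + 1104.294ms (3)
6. 2576.687ms @ 7 + 147.239ms (2/5)
7. 2723.926ms @ 37/5 + 73.62ms (1/5)
8. 2797.546ms @ 38/5 + 73.62ms (1/5)
9. 2871.166ms @ 39/5 + 809.816ms (11/5)
10. 3680.982ms @ 10 + 736.196ms (2)

note 6 onset = 7b = 2576.687ms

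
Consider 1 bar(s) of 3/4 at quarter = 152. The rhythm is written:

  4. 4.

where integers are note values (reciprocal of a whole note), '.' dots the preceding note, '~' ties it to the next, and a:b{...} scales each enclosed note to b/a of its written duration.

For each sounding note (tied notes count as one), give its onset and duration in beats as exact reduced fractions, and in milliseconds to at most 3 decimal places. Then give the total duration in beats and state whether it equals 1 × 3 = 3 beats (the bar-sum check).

1) 0.0ms=0b +592.105ms=3/2b
2) 592.105ms=3/2b +592.105ms=3/2b
Σ=3b of 3 (152bpm 3/4) — PASS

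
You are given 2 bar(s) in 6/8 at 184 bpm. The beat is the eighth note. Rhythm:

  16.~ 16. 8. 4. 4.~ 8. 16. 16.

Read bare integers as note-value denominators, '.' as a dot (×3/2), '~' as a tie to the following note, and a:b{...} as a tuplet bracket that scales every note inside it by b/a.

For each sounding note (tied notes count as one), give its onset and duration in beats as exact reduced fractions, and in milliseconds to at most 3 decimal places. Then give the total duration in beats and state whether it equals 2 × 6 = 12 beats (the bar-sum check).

1) 0.0ms=0b +489.13ms=3/2b
2) 489.13ms=3/2b +489.13ms=3/2b
3) 978.261ms=3b +978.261ms=3b
4) 1956.522ms=6b +1467.391ms=9/2b
5) 3423.913ms=21/2b +244.565ms=3/4b
6) 3668.478ms=45/4b +244.565ms=3/4b
Σ=12b of 12 (184bpm 6/8) — PASS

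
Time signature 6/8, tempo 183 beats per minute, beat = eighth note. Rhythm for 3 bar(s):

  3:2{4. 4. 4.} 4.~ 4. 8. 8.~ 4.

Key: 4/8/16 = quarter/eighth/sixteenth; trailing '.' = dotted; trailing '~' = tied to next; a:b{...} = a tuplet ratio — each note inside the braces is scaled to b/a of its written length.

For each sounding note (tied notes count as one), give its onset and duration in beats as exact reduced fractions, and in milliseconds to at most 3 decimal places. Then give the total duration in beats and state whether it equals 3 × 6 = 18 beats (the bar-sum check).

1) 0.0ms=0b +655.738ms=2b
2) 655.738ms=2b +655.738ms=2b
3) 1311.475ms=4b +655.738ms=2b
4) 1967.213ms=6b +1967.213ms=6b
5) 3934.426ms=12b +491.803ms=3/2b
6) 4426.23ms=27/2b +1475.41ms=9/2b
Σ=18b of 18 (183bpm 6/8) — PASS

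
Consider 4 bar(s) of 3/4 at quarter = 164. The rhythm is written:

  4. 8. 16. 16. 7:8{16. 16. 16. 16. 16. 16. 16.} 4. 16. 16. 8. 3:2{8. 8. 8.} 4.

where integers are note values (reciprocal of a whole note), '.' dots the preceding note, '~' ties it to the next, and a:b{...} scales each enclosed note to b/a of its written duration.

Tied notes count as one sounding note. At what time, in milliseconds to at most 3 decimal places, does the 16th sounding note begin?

1. 0.0ms @ 0 + 548.78ms (3/2)
2. 548.78ms @ 3/2 + 274.39ms (3/4)
3. 823.171ms @ 9/4 + 137.195ms (3/8)
4. 960.366ms @ 21/8 + 137.195ms (3/8)
5. 1097.561ms @ 3 + 156.794ms (3/7)
6. 1254.355ms @ 24/7 + 156.794ms (3/7)
7. 1411.15ms @ 27/7 + 156.794ms (3/7)
8. 1567.944ms @ 30/7 + 156.794ms (3/7)
9. 1724.739ms @ 33/7 + 156.794ms (3/7)
10. 1881.533ms @ 36/7 + 156.794ms (3/7)
11. 2038.328ms @ 39/7 + 156.794ms (3/7)
12. 2195.122ms @ 6 + 548.78ms (3/2)
13. 2743.902ms @ 15/2 + 137.195ms (3/8)
14. 2881.098ms @ 63/8 + 137.195ms (3/8)
15. 3018.293ms @ 33/4 + 274.39ms (3/4)
16. 3292.683ms @ 9 + 182.927ms (1/2)
17. 3475.61ms @ 19/2 + 182.927ms (1/2)
18. 3658.537ms @ 10 + 182.927ms (1/2)
19. 3841.463ms @ 21/2 + 548.78ms (3/2)

note 16 onset = 9b = 3292.683ms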